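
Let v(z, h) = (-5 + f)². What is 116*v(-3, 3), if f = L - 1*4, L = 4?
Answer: 2900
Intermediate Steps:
f = 0 (f = 4 - 1*4 = 4 - 4 = 0)
v(z, h) = 25 (v(z, h) = (-5 + 0)² = (-5)² = 25)
116*v(-3, 3) = 116*25 = 2900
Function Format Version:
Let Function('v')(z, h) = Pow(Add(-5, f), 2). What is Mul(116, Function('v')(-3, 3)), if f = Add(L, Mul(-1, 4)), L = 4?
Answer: 2900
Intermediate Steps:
f = 0 (f = Add(4, Mul(-1, 4)) = Add(4, -4) = 0)
Function('v')(z, h) = 25 (Function('v')(z, h) = Pow(Add(-5, 0), 2) = Pow(-5, 2) = 25)
Mul(116, Function('v')(-3, 3)) = Mul(116, 25) = 2900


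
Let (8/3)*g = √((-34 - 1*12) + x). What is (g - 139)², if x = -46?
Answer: 308929/16 - 417*I*√23/2 ≈ 19308.0 - 999.93*I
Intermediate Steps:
g = 3*I*√23/4 (g = 3*√((-34 - 1*12) - 46)/8 = 3*√((-34 - 12) - 46)/8 = 3*√(-46 - 46)/8 = 3*√(-92)/8 = 3*(2*I*√23)/8 = 3*I*√23/4 ≈ 3.5969*I)
(g - 139)² = (3*I*√23/4 - 139)² = (-139 + 3*I*√23/4)²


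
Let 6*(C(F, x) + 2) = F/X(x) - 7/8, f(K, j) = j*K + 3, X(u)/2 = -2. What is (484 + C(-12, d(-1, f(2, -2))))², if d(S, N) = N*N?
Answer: 536061409/2304 ≈ 2.3267e+5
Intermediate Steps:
X(u) = -4 (X(u) = 2*(-2) = -4)
f(K, j) = 3 + K*j (f(K, j) = K*j + 3 = 3 + K*j)
d(S, N) = N²
C(F, x) = -103/48 - F/24 (C(F, x) = -2 + (F/(-4) - 7/8)/6 = -2 + (F*(-¼) - 7*⅛)/6 = -2 + (-F/4 - 7/8)/6 = -2 + (-7/8 - F/4)/6 = -2 + (-7/48 - F/24) = -103/48 - F/24)
(484 + C(-12, d(-1, f(2, -2))))² = (484 + (-103/48 - 1/24*(-12)))² = (484 + (-103/48 + ½))² = (484 - 79/48)² = (23153/48)² = 536061409/2304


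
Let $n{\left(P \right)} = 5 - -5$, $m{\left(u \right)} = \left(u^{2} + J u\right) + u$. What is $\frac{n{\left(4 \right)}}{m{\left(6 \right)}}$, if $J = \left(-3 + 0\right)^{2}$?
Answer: $\frac{5}{48} \approx 0.10417$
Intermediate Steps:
$J = 9$ ($J = \left(-3\right)^{2} = 9$)
$m{\left(u \right)} = u^{2} + 10 u$ ($m{\left(u \right)} = \left(u^{2} + 9 u\right) + u = u^{2} + 10 u$)
$n{\left(P \right)} = 10$ ($n{\left(P \right)} = 5 + 5 = 10$)
$\frac{n{\left(4 \right)}}{m{\left(6 \right)}} = \frac{1}{6 \left(10 + 6\right)} 10 = \frac{1}{6 \cdot 16} \cdot 10 = \frac{1}{96} \cdot 10 = \frac{5}{48}$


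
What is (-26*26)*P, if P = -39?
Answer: 26364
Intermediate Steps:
(-26*26)*P = -26*26*(-39) = -676*(-39) = 26364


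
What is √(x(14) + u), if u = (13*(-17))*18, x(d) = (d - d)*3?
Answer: 3*I*√442 ≈ 63.071*I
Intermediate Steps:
x(d) = 0 (x(d) = 0*3 = 0)
u = -3978 (u = -221*18 = -3978)
√(x(14) + u) = √(0 - 3978) = √(-3978) = 3*I*√442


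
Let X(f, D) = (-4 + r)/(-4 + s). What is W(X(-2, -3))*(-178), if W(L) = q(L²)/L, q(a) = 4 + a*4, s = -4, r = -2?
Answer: -4450/3 ≈ -1483.3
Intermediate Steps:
q(a) = 4 + 4*a
X(f, D) = ¾ (X(f, D) = (-4 - 2)/(-4 - 4) = -6/(-8) = -6*(-⅛) = ¾)
W(L) = (4 + 4*L²)/L
W(X(-2, -3))*(-178) = (4*(¾) + 4/(¾))*(-178) = (3 + 4*(4/3))*(-178) = (3 + 16/3)*(-178) = (25/3)*(-178) = -4450/3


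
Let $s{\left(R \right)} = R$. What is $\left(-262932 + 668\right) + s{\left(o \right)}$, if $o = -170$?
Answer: $-262434$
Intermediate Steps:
$\left(-262932 + 668\right) + s{\left(o \right)} = \left(-262932 + 668\right) - 170 = -262264 - 170 = -262434$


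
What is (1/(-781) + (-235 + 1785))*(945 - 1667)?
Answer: -874016378/781 ≈ -1.1191e+6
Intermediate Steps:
(1/(-781) + (-235 + 1785))*(945 - 1667) = (-1/781 + 1550)*(-722) = (1210549/781)*(-722) = -874016378/781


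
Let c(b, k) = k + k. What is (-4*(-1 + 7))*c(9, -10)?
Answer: 480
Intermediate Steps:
c(b, k) = 2*k
(-4*(-1 + 7))*c(9, -10) = (-4*(-1 + 7))*(2*(-10)) = -4*6*(-20) = -24*(-20) = 480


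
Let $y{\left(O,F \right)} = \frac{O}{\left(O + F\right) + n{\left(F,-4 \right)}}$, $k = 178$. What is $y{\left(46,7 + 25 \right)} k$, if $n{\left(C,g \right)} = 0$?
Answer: $\frac{4094}{39} \approx 104.97$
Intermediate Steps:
$y{\left(O,F \right)} = \frac{O}{F + O}$ ($y{\left(O,F \right)} = \frac{O}{\left(O + F\right) + 0} = \frac{O}{\left(F + O\right) + 0} = \frac{O}{F + O}$)
$y{\left(46,7 + 25 \right)} k = \frac{46}{\left(7 + 25\right) + 46} \cdot 178 = \frac{46}{32 + 46} \cdot 178 = \frac{46}{78} \cdot 178 = 46 \cdot \frac{1}{78} \cdot 178 = \frac{23}{39} \cdot 178 = \frac{4094}{39}$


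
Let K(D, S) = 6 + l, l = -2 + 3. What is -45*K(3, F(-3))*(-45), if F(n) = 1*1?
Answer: 14175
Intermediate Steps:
l = 1
F(n) = 1
K(D, S) = 7 (K(D, S) = 6 + 1 = 7)
-45*K(3, F(-3))*(-45) = -45*7*(-45) = -315*(-45) = 14175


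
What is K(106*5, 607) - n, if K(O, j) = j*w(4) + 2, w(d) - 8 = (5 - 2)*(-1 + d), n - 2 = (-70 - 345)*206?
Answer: 95809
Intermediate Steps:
n = -85488 (n = 2 + (-70 - 345)*206 = 2 - 415*206 = 2 - 85490 = -85488)
w(d) = 5 + 3*d (w(d) = 8 + (5 - 2)*(-1 + d) = 8 + 3*(-1 + d) = 8 + (-3 + 3*d) = 5 + 3*d)
K(O, j) = 2 + 17*j (K(O, j) = j*(5 + 3*4) + 2 = j*(5 + 12) + 2 = j*17 + 2 = 17*j + 2 = 2 + 17*j)
K(106*5, 607) - n = (2 + 17*607) - 1*(-85488) = (2 + 10319) + 85488 = 10321 + 85488 = 95809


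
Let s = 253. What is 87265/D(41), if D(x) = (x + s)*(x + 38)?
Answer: 87265/23226 ≈ 3.7572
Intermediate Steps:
D(x) = (38 + x)*(253 + x) (D(x) = (x + 253)*(x + 38) = (253 + x)*(38 + x) = (38 + x)*(253 + x))
87265/D(41) = 87265/(9614 + 41² + 291*41) = 87265/(9614 + 1681 + 11931) = 87265/23226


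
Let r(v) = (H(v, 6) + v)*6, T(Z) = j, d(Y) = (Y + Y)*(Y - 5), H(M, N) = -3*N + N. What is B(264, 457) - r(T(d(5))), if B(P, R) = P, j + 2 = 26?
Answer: 192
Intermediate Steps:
H(M, N) = -2*N
j = 24 (j = -2 + 26 = 24)
d(Y) = 2*Y*(-5 + Y) (d(Y) = (2*Y)*(-5 + Y) = 2*Y*(-5 + Y))
T(Z) = 24
r(v) = -72 + 6*v (r(v) = (-2*6 + v)*6 = (-12 + v)*6 = -72 + 6*v)
B(264, 457) - r(T(d(5))) = 264 - (-72 + 6*24) = 264 - (-72 + 144) = 264 - 1*72 = 264 - 72 = 192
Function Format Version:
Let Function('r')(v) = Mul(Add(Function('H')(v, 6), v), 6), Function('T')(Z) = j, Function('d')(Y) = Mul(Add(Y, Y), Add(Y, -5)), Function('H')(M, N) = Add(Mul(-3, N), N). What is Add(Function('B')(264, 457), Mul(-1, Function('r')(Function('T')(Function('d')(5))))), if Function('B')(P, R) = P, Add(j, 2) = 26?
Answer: 192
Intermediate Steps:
Function('H')(M, N) = Mul(-2, N)
j = 24 (j = Add(-2, 26) = 24)
Function('d')(Y) = Mul(2, Y, Add(-5, Y)) (Function('d')(Y) = Mul(Mul(2, Y), Add(-5, Y)) = Mul(2, Y, Add(-5, Y)))
Function('T')(Z) = 24
Function('r')(v) = Add(-72, Mul(6, v)) (Function('r')(v) = Mul(Add(Mul(-2, 6), v), 6) = Mul(Add(-12, v), 6) = Add(-72, Mul(6, v)))
Add(Function('B')(264, 457), Mul(-1, Function('r')(Function('T')(Function('d')(5))))) = Add(264, Mul(-1, Add(-72, Mul(6, 24)))) = Add(264, Mul(-1, Add(-72, 144))) = Add(264, Mul(-1, 72)) = Add(264, -72) = 192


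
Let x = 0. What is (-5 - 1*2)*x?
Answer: 0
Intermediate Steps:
(-5 - 1*2)*x = (-5 - 1*2)*0 = (-5 - 2)*0 = -7*0 = 0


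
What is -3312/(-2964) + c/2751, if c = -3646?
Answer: -141286/679497 ≈ -0.20793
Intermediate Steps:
-3312/(-2964) + c/2751 = -3312/(-2964) - 3646/2751 = -3312*(-1/2964) - 3646*1/2751 = 276/247 - 3646/2751 = -141286/679497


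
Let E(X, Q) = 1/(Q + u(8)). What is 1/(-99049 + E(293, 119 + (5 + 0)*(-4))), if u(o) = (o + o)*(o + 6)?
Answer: -323/31992826 ≈ -1.0096e-5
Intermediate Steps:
u(o) = 2*o*(6 + o) (u(o) = (2*o)*(6 + o) = 2*o*(6 + o))
E(X, Q) = 1/(224 + Q) (E(X, Q) = 1/(Q + 2*8*(6 + 8)) = 1/(Q + 2*8*14) = 1/(Q + 224) = 1/(224 + Q))
1/(-99049 + E(293, 119 + (5 + 0)*(-4))) = 1/(-99049 + 1/(224 + (119 + (5 + 0)*(-4)))) = 1/(-99049 + 1/(224 + (119 + 5*(-4)))) = 1/(-99049 + 1/(224 + (119 - 20))) = 1/(-99049 + 1/(224 + 99)) = 1/(-99049 + 1/323) = 1/(-31992826/323) = -323/31992826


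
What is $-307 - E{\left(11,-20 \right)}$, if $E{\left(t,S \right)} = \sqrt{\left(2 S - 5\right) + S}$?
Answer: $-307 - i \sqrt{65} \approx -307.0 - 8.0623 i$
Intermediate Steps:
$E{\left(t,S \right)} = \sqrt{-5 + 3 S}$ ($E{\left(t,S \right)} = \sqrt{\left(-5 + 2 S\right) + S} = \sqrt{-5 + 3 S}$)
$-307 - E{\left(11,-20 \right)} = -307 - \sqrt{-5 + 3 \left(-20\right)} = -307 - \sqrt{-5 - 60} = -307 - \sqrt{-65} = -307 - i \sqrt{65}$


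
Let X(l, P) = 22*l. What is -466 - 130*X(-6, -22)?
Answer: 16694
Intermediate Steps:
-466 - 130*X(-6, -22) = -466 - 2860*(-6) = -466 - 130*(-132) = -466 + 17160 = 16694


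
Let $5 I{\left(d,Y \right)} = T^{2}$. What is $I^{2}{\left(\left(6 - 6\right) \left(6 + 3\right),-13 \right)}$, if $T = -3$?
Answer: $\frac{81}{25} \approx 3.24$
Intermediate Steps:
$I{\left(d,Y \right)} = \frac{9}{5}$ ($I{\left(d,Y \right)} = \frac{\left(-3\right)^{2}}{5} = \frac{1}{5} \cdot 9 = \frac{9}{5}$)
$I^{2}{\left(\left(6 - 6\right) \left(6 + 3\right),-13 \right)} = \left(\frac{9}{5}\right)^{2} = \frac{81}{25}$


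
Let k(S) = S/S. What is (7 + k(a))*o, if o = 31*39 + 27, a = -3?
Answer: 9888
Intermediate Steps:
k(S) = 1
o = 1236 (o = 1209 + 27 = 1236)
(7 + k(a))*o = (7 + 1)*1236 = 8*1236 = 9888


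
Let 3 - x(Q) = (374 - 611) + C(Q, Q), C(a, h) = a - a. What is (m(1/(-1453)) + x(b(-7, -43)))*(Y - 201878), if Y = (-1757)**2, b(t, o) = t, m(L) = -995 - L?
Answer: -3165072979394/1453 ≈ -2.1783e+9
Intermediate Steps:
C(a, h) = 0
Y = 3087049
x(Q) = 240 (x(Q) = 3 - ((374 - 611) + 0) = 3 - (-237 + 0) = 3 - 1*(-237) = 3 + 237 = 240)
(m(1/(-1453)) + x(b(-7, -43)))*(Y - 201878) = ((-995 - 1/(-1453)) + 240)*(3087049 - 201878) = ((-995 - 1*(-1/1453)) + 240)*2885171 = ((-995 + 1/1453) + 240)*2885171 = (-1445734/1453 + 240)*2885171 = -1097014/1453*2885171 = -3165072979394/1453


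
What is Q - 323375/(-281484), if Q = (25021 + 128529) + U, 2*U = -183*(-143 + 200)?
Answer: 41754111773/281484 ≈ 1.4834e+5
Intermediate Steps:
U = -10431/2 (U = (-183*(-143 + 200))/2 = (-183*57)/2 = (½)*(-10431) = -10431/2 ≈ -5215.5)
Q = 296669/2 (Q = (25021 + 128529) - 10431/2 = 153550 - 10431/2 = 296669/2 ≈ 1.4833e+5)
Q - 323375/(-281484) = 296669/2 - 323375/(-281484) = 296669/2 - 323375*(-1)/281484 = 296669/2 - 1*(-323375/281484) = 296669/2 + 323375/281484 = 41754111773/281484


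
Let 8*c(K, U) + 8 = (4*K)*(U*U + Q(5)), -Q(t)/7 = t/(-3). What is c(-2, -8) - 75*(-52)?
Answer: 11470/3 ≈ 3823.3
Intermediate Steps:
Q(t) = 7*t/3 (Q(t) = -7*t/(-3) = -7*t*(-1)/3 = -(-7)*t/3 = 7*t/3)
c(K, U) = -1 + K*(35/3 + U**2)/2 (c(K, U) = -1 + ((4*K)*(U*U + (7/3)*5))/8 = -1 + ((4*K)*(U**2 + 35/3))/8 = -1 + ((4*K)*(35/3 + U**2))/8 = -1 + (4*K*(35/3 + U**2))/8 = -1 + K*(35/3 + U**2)/2)
c(-2, -8) - 75*(-52) = (-1 + (35/6)*(-2) + (1/2)*(-2)*(-8)**2) - 75*(-52) = (-1 - 35/3 + (1/2)*(-2)*64) + 3900 = (-1 - 35/3 - 64) + 3900 = -230/3 + 3900 = 11470/3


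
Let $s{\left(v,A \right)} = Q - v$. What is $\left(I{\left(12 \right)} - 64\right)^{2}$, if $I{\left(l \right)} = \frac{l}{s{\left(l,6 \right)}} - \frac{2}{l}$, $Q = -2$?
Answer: $\frac{7458361}{1764} \approx 4228.1$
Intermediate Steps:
$s{\left(v,A \right)} = -2 - v$
$I{\left(l \right)} = - \frac{2}{l} + \frac{l}{-2 - l}$ ($I{\left(l \right)} = \frac{l}{-2 - l} - \frac{2}{l} = - \frac{2}{l} + \frac{l}{-2 - l}$)
$\left(I{\left(12 \right)} - 64\right)^{2} = \left(\frac{-4 - 12^{2} - 24}{12 \left(2 + 12\right)} - 64\right)^{2} = \left(\frac{-4 - 144 - 24}{12 \cdot 14} - 64\right)^{2} = \left(\frac{1}{12} \cdot \frac{1}{14} \left(-4 - 144 - 24\right) - 64\right)^{2} = \left(\frac{1}{12} \cdot \frac{1}{14} \left(-172\right) - 64\right)^{2} = \left(- \frac{43}{42} - 64\right)^{2} = \left(- \frac{2731}{42}\right)^{2} = \frac{7458361}{1764}$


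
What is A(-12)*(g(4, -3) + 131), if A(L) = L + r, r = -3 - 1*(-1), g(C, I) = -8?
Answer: -1722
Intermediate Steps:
r = -2 (r = -3 + 1 = -2)
A(L) = -2 + L (A(L) = L - 2 = -2 + L)
A(-12)*(g(4, -3) + 131) = (-2 - 12)*(-8 + 131) = -14*123 = -1722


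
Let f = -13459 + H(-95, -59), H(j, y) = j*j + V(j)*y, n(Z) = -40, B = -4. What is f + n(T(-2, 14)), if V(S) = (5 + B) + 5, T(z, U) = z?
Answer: -4828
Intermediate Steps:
V(S) = 6 (V(S) = (5 - 4) + 5 = 1 + 5 = 6)
H(j, y) = j² + 6*y (H(j, y) = j*j + 6*y = j² + 6*y)
f = -4788 (f = -13459 + ((-95)² + 6*(-59)) = -13459 + (9025 - 354) = -13459 + 8671 = -4788)
f + n(T(-2, 14)) = -4788 - 40 = -4828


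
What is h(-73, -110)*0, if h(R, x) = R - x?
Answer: 0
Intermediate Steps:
h(-73, -110)*0 = (-73 - 1*(-110))*0 = (-73 + 110)*0 = 37*0 = 0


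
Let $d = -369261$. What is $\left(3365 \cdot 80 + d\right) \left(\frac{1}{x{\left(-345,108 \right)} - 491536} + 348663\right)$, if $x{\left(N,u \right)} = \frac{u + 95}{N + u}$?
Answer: $- \frac{312630815134900896}{8961095} \approx -3.4888 \cdot 10^{10}$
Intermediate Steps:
$x{\left(N,u \right)} = \frac{95 + u}{N + u}$
$\left(3365 \cdot 80 + d\right) \left(\frac{1}{x{\left(-345,108 \right)} - 491536} + 348663\right) = \left(3365 \cdot 80 - 369261\right) \left(\frac{1}{\frac{95 + 108}{-345 + 108} - 491536} + 348663\right) = \left(269200 - 369261\right) \left(\frac{1}{\frac{1}{-237} \cdot 203 - 491536} + 348663\right) = - 100061 \left(\frac{1}{\left(- \frac{1}{237}\right) 203 - 491536} + 348663\right) = - 100061 \left(\frac{1}{- \frac{203}{237} - 491536} + 348663\right) = - 100061 \left(\frac{1}{- \frac{116494235}{237}} + 348663\right) = - 100061 \left(- \frac{237}{116494235} + 348663\right) = \left(-100061\right) \frac{40617229457568}{116494235} = - \frac{312630815134900896}{8961095}$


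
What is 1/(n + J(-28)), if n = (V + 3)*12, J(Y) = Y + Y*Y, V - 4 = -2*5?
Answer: 1/720 ≈ 0.0013889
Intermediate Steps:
V = -6 (V = 4 - 2*5 = 4 - 10 = -6)
J(Y) = Y + Y**2
n = -36 (n = (-6 + 3)*12 = -3*12 = -36)
1/(n + J(-28)) = 1/(-36 - 28*(1 - 28)) = 1/(-36 - 28*(-27)) = 1/(-36 + 756) = 1/720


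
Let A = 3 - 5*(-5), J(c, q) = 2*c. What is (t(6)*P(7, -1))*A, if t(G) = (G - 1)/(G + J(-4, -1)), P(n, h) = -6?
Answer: 420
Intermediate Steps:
A = 28 (A = 3 + 25 = 28)
t(G) = (-1 + G)/(-8 + G) (t(G) = (G - 1)/(G + 2*(-4)) = (-1 + G)/(G - 8) = (-1 + G)/(-8 + G))
(t(6)*P(7, -1))*A = (((-1 + 6)/(-8 + 6))*(-6))*28 = ((5/(-2))*(-6))*28 = (-1/2*5*(-6))*28 = -5/2*(-6)*28 = 15*28 = 420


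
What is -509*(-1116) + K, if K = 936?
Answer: 568980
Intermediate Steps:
-509*(-1116) + K = -509*(-1116) + 936 = 568044 + 936 = 568980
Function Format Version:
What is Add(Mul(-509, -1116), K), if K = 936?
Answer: 568980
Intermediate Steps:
Add(Mul(-509, -1116), K) = Add(Mul(-509, -1116), 936) = Add(568044, 936) = 568980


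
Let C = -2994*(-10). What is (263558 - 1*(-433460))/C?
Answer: 348509/14970 ≈ 23.280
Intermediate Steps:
C = 29940
(263558 - 1*(-433460))/C = (263558 - 1*(-433460))/29940 = (263558 + 433460)*(1/29940) = 697018*(1/29940) = 348509/14970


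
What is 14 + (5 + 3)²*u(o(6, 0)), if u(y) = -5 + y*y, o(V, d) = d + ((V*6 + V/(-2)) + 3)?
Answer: 82638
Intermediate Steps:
o(V, d) = 3 + d + 11*V/2 (o(V, d) = d + ((6*V + V*(-½)) + 3) = d + ((6*V - V/2) + 3) = d + (11*V/2 + 3) = d + (3 + 11*V/2) = 3 + d + 11*V/2)
u(y) = -5 + y²
14 + (5 + 3)²*u(o(6, 0)) = 14 + (5 + 3)²*(-5 + (3 + 0 + (11/2)*6)²) = 14 + 8²*(-5 + (3 + 0 + 33)²) = 14 + 64*(-5 + 36²) = 14 + 64*(-5 + 1296) = 14 + 64*1291 = 14 + 82624 = 82638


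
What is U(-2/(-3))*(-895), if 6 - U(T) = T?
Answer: -14320/3 ≈ -4773.3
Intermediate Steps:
U(T) = 6 - T
U(-2/(-3))*(-895) = (6 - (-2)/(-3))*(-895) = (6 - (-2)*(-1)/3)*(-895) = (6 - 1*⅔)*(-895) = (6 - ⅔)*(-895) = (16/3)*(-895) = -14320/3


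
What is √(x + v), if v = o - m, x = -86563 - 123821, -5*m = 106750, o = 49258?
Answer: 16*I*√546 ≈ 373.87*I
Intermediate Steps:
m = -21350 (m = -⅕*106750 = -21350)
x = -210384
v = 70608 (v = 49258 - 1*(-21350) = 49258 + 21350 = 70608)
√(x + v) = √(-210384 + 70608) = √(-139776) = 16*I*√546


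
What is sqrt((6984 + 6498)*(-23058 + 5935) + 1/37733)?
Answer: I*sqrt(328682703625066921)/37733 ≈ 15194.0*I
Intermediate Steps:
sqrt((6984 + 6498)*(-23058 + 5935) + 1/37733) = sqrt(13482*(-17123) + 1/37733) = sqrt(-230852286 + 1/37733) = sqrt(-8710749307637/37733) = I*sqrt(328682703625066921)/37733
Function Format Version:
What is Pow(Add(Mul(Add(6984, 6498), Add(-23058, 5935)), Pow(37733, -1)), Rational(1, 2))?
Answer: Mul(Rational(1, 37733), I, Pow(328682703625066921, Rational(1, 2))) ≈ Mul(15194., I)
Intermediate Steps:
Pow(Add(Mul(Add(6984, 6498), Add(-23058, 5935)), Pow(37733, -1)), Rational(1, 2)) = Pow(Add(Mul(13482, -17123), Rational(1, 37733)), Rational(1, 2)) = Pow(Add(-230852286, Rational(1, 37733)), Rational(1, 2)) = Pow(Rational(-8710749307637, 37733), Rational(1, 2)) = Mul(Rational(1, 37733), I, Pow(328682703625066921, Rational(1, 2)))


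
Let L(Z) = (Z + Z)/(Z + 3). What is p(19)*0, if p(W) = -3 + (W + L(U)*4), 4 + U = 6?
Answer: 0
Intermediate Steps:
U = 2 (U = -4 + 6 = 2)
L(Z) = 2*Z/(3 + Z) (L(Z) = (2*Z)/(3 + Z) = 2*Z/(3 + Z))
p(W) = ⅕ + W (p(W) = -3 + (W + (2*2/(3 + 2))*4) = -3 + (W + (2*2/5)*4) = -3 + (W + (2*2*(⅕))*4) = -3 + (W + (⅘)*4) = -3 + (W + 16/5) = -3 + (16/5 + W) = ⅕ + W)
p(19)*0 = (⅕ + 19)*0 = (96/5)*0 = 0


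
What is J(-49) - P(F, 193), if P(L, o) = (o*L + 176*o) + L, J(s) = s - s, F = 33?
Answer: -40370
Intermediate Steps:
J(s) = 0
P(L, o) = L + 176*o + L*o (P(L, o) = (L*o + 176*o) + L = (176*o + L*o) + L = L + 176*o + L*o)
J(-49) - P(F, 193) = 0 - (33 + 176*193 + 33*193) = 0 - (33 + 33968 + 6369) = 0 - 1*40370 = 0 - 40370 = -40370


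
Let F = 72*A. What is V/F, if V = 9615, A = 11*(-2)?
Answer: -3205/528 ≈ -6.0701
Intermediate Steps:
A = -22
F = -1584 (F = 72*(-22) = -1584)
V/F = 9615/(-1584) = 9615*(-1/1584) = -3205/528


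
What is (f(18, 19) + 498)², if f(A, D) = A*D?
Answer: 705600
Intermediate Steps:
(f(18, 19) + 498)² = (18*19 + 498)² = (342 + 498)² = 840² = 705600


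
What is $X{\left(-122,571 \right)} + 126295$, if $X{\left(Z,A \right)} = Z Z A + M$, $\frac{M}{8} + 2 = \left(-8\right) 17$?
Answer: $8623955$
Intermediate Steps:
$M = -1104$ ($M = -16 + 8 \left(\left(-8\right) 17\right) = -16 + 8 \left(-136\right) = -16 - 1088 = -1104$)
$X{\left(Z,A \right)} = -1104 + A Z^{2}$ ($X{\left(Z,A \right)} = Z Z A - 1104 = Z^{2} A - 1104 = A Z^{2} - 1104 = -1104 + A Z^{2}$)
$X{\left(-122,571 \right)} + 126295 = \left(-1104 + 571 \left(-122\right)^{2}\right) + 126295 = \left(-1104 + 571 \cdot 14884\right) + 126295 = \left(-1104 + 8498764\right) + 126295 = 8497660 + 126295 = 8623955$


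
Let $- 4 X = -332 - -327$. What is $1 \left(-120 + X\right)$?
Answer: $- \frac{475}{4} \approx -118.75$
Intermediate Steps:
$X = \frac{5}{4}$ ($X = - \frac{-332 - -327}{4} = - \frac{-332 + 327}{4} = \left(- \frac{1}{4}\right) \left(-5\right) = \frac{5}{4} \approx 1.25$)
$1 \left(-120 + X\right) = 1 \left(-120 + \frac{5}{4}\right) = 1 \left(- \frac{475}{4}\right) = - \frac{475}{4}$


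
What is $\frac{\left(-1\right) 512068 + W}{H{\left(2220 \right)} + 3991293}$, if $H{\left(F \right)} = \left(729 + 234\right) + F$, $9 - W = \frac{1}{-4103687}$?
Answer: $- \frac{525332465383}{4098019808253} \approx -0.12819$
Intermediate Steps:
$W = \frac{36933184}{4103687}$ ($W = 9 - \frac{1}{-4103687} = 9 - - \frac{1}{4103687} = 9 + \frac{1}{4103687} = \frac{36933184}{4103687} \approx 9.0$)
$H{\left(F \right)} = 963 + F$
$\frac{\left(-1\right) 512068 + W}{H{\left(2220 \right)} + 3991293} = \frac{\left(-1\right) 512068 + \frac{36933184}{4103687}}{\left(963 + 2220\right) + 3991293} = \frac{-512068 + \frac{36933184}{4103687}}{3183 + 3991293} = - \frac{2101329861532}{4103687 \cdot 3994476} = \left(- \frac{2101329861532}{4103687}\right) \frac{1}{3994476} = - \frac{525332465383}{4098019808253}$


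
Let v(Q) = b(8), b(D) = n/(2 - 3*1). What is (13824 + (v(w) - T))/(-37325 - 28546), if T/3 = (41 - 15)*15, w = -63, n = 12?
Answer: -4214/21957 ≈ -0.19192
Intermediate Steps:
T = 1170 (T = 3*((41 - 15)*15) = 3*(26*15) = 3*390 = 1170)
b(D) = -12 (b(D) = 12/(2 - 3*1) = 12/(2 - 3) = 12/(-1) = 12*(-1) = -12)
v(Q) = -12
(13824 + (v(w) - T))/(-37325 - 28546) = (13824 + (-12 - 1*1170))/(-37325 - 28546) = (13824 + (-12 - 1170))/(-65871) = (13824 - 1182)*(-1/65871) = 12642*(-1/65871) = -4214/21957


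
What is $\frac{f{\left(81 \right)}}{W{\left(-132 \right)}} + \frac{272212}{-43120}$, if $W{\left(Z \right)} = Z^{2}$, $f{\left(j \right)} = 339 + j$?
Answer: $- \frac{1118587}{177870} \approx -6.2888$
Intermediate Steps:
$\frac{f{\left(81 \right)}}{W{\left(-132 \right)}} + \frac{272212}{-43120} = \frac{339 + 81}{\left(-132\right)^{2}} + \frac{272212}{-43120} = \frac{420}{17424} + 272212 \left(- \frac{1}{43120}\right) = 420 \cdot \frac{1}{17424} - \frac{68053}{10780} = \frac{35}{1452} - \frac{68053}{10780} = - \frac{1118587}{177870}$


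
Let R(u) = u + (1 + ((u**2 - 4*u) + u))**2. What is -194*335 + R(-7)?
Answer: -59956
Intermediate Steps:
R(u) = u + (1 + u**2 - 3*u)**2 (R(u) = u + (1 + (u**2 - 3*u))**2 = u + (1 + u**2 - 3*u)**2)
-194*335 + R(-7) = -194*335 + (-7 + (1 + (-7)**2 - 3*(-7))**2) = -64990 + (-7 + (1 + 49 + 21)**2) = -64990 + (-7 + 71**2) = -64990 + (-7 + 5041) = -64990 + 5034 = -59956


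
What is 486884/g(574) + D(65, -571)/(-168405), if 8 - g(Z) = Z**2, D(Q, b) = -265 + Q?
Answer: -4096390321/2774202927 ≈ -1.4766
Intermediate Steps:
g(Z) = 8 - Z**2
486884/g(574) + D(65, -571)/(-168405) = 486884/(8 - 1*574**2) + (-265 + 65)/(-168405) = 486884/(8 - 1*329476) - 200*(-1/168405) = 486884/(8 - 329476) + 40/33681 = 486884/(-329468) + 40/33681 = 486884*(-1/329468) + 40/33681 = -121721/82367 + 40/33681 = -4096390321/2774202927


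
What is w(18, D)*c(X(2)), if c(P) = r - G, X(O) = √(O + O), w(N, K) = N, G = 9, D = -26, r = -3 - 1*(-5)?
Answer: -126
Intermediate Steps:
r = 2 (r = -3 + 5 = 2)
X(O) = √2*√O (X(O) = √(2*O) = √2*√O)
c(P) = -7 (c(P) = 2 - 1*9 = 2 - 9 = -7)
w(18, D)*c(X(2)) = 18*(-7) = -126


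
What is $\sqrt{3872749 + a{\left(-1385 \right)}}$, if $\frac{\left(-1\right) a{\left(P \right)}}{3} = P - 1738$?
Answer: $\sqrt{3882118} \approx 1970.3$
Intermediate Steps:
$a{\left(P \right)} = 5214 - 3 P$ ($a{\left(P \right)} = - 3 \left(P - 1738\right) = - 3 \left(-1738 + P\right) = 5214 - 3 P$)
$\sqrt{3872749 + a{\left(-1385 \right)}} = \sqrt{3872749 + \left(5214 - -4155\right)} = \sqrt{3872749 + \left(5214 + 4155\right)} = \sqrt{3872749 + 9369} = \sqrt{3882118}$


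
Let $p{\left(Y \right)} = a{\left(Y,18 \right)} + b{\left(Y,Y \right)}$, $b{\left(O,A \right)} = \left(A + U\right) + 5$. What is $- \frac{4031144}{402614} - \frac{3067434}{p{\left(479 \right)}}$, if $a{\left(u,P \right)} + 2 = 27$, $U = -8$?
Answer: $- \frac{206168579270}{33618269} \approx -6132.6$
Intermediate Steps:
$a{\left(u,P \right)} = 25$ ($a{\left(u,P \right)} = -2 + 27 = 25$)
$b{\left(O,A \right)} = -3 + A$ ($b{\left(O,A \right)} = \left(A - 8\right) + 5 = \left(-8 + A\right) + 5 = -3 + A$)
$p{\left(Y \right)} = 22 + Y$ ($p{\left(Y \right)} = 25 + \left(-3 + Y\right) = 22 + Y$)
$- \frac{4031144}{402614} - \frac{3067434}{p{\left(479 \right)}} = - \frac{4031144}{402614} - \frac{3067434}{22 + 479} = \left(-4031144\right) \frac{1}{402614} - \frac{3067434}{501} = - \frac{2015572}{201307} - \frac{1022478}{167} = - \frac{206168579270}{33618269}$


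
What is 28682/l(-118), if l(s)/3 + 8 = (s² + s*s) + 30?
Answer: 14341/41805 ≈ 0.34305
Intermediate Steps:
l(s) = 66 + 6*s² (l(s) = -24 + 3*((s² + s*s) + 30) = -24 + 3*((s² + s²) + 30) = -24 + 3*(2*s² + 30) = -24 + 3*(30 + 2*s²) = -24 + (90 + 6*s²) = 66 + 6*s²)
28682/l(-118) = 28682/(66 + 6*(-118)²) = 28682/(66 + 6*13924) = 28682/(66 + 83544) = 28682/83610 = 28682*(1/83610) = 14341/41805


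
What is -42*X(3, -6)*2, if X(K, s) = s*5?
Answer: 2520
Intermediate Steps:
X(K, s) = 5*s
-42*X(3, -6)*2 = -210*(-6)*2 = -42*(-30)*2 = 1260*2 = 2520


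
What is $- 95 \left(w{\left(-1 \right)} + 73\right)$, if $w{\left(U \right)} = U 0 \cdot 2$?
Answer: $-6935$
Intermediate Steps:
$w{\left(U \right)} = 0$ ($w{\left(U \right)} = 0 \cdot 2 = 0$)
$- 95 \left(w{\left(-1 \right)} + 73\right) = - 95 \left(0 + 73\right) = \left(-95\right) 73 = -6935$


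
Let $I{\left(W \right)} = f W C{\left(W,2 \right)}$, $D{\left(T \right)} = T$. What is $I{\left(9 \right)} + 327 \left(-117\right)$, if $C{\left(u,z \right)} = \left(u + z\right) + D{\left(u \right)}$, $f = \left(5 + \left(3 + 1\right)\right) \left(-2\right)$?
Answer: $-41499$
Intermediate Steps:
$f = -18$ ($f = \left(5 + 4\right) \left(-2\right) = 9 \left(-2\right) = -18$)
$C{\left(u,z \right)} = z + 2 u$ ($C{\left(u,z \right)} = \left(u + z\right) + u = z + 2 u$)
$I{\left(W \right)} = - 18 W \left(2 + 2 W\right)$
$I{\left(9 \right)} + 327 \left(-117\right) = \left(-36\right) 9 \left(1 + 9\right) + 327 \left(-117\right) = \left(-36\right) 9 \cdot 10 - 38259 = -3240 - 38259 = -41499$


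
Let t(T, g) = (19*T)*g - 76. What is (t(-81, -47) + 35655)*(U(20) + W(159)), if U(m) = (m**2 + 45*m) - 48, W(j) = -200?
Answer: 113523424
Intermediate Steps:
t(T, g) = -76 + 19*T*g (t(T, g) = 19*T*g - 76 = -76 + 19*T*g)
U(m) = -48 + m**2 + 45*m
(t(-81, -47) + 35655)*(U(20) + W(159)) = ((-76 + 19*(-81)*(-47)) + 35655)*((-48 + 20**2 + 45*20) - 200) = ((-76 + 72333) + 35655)*((-48 + 400 + 900) - 200) = (72257 + 35655)*(1252 - 200) = 107912*1052 = 113523424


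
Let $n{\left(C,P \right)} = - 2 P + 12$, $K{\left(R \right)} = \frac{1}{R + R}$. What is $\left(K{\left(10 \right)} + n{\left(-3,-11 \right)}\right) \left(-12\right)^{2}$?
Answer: $\frac{24516}{5} \approx 4903.2$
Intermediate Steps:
$K{\left(R \right)} = \frac{1}{2 R}$
$n{\left(C,P \right)} = 12 - 2 P$
$\left(K{\left(10 \right)} + n{\left(-3,-11 \right)}\right) \left(-12\right)^{2} = \left(\frac{1}{2 \cdot 10} + \left(12 - -22\right)\right) \left(-12\right)^{2} = \left(\frac{1}{2} \cdot \frac{1}{10} + \left(12 + 22\right)\right) 144 = \left(\frac{1}{20} + 34\right) 144 = \frac{681}{20} \cdot 144 = \frac{24516}{5}$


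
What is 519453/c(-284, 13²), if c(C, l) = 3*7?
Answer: 173151/7 ≈ 24736.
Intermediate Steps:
c(C, l) = 21
519453/c(-284, 13²) = 519453/21 = 519453*(1/21) = 173151/7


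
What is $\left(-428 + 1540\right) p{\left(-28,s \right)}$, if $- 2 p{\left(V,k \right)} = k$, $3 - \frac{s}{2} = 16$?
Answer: $14456$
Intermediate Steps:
$s = -26$ ($s = 6 - 32 = -26$)
$p{\left(V,k \right)} = - \frac{k}{2}$
$\left(-428 + 1540\right) p{\left(-28,s \right)} = \left(-428 + 1540\right) \left(\left(- \frac{1}{2}\right) \left(-26\right)\right) = 1112 \cdot 13 = 14456$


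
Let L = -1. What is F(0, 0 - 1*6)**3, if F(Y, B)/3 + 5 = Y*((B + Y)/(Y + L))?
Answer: -3375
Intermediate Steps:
F(Y, B) = -15 + 3*Y*(B + Y)/(-1 + Y) (F(Y, B) = -15 + 3*(Y*((B + Y)/(Y - 1))) = -15 + 3*(Y*((B + Y)/(-1 + Y))) = -15 + 3*(Y*(B + Y)/(-1 + Y)) = -15 + 3*Y*(B + Y)/(-1 + Y))
F(0, 0 - 1*6)**3 = (3*(5 + 0**2 - 5*0 + (0 - 1*6)*0)/(-1 + 0))**3 = (3*(5 + 0 + 0 + (0 - 6)*0)/(-1))**3 = (3*(-1)*(5 + 0 + 0 - 6*0))**3 = (3*(-1)*(5 + 0 + 0 + 0))**3 = (3*(-1)*5)**3 = (-15)**3 = -3375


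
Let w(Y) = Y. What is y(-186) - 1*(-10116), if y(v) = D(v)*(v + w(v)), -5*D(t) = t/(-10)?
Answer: 287496/25 ≈ 11500.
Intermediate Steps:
D(t) = t/50 (D(t) = -t/(5*(-10)) = -t*(-1)/(5*10) = -(-1)*t/50 = t/50)
y(v) = v²/25 (y(v) = (v/50)*(v + v) = (v/50)*(2*v) = v²/25)
y(-186) - 1*(-10116) = (1/25)*(-186)² - 1*(-10116) = (1/25)*34596 + 10116 = 34596/25 + 10116 = 287496/25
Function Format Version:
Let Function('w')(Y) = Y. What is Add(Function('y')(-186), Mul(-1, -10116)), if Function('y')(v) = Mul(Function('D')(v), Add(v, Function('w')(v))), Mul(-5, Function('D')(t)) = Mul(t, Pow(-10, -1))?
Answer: Rational(287496, 25) ≈ 11500.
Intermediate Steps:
Function('D')(t) = Mul(Rational(1, 50), t) (Function('D')(t) = Mul(Rational(-1, 5), Mul(t, Pow(-10, -1))) = Mul(Rational(-1, 5), Mul(t, Rational(-1, 10))) = Mul(Rational(-1, 5), Mul(Rational(-1, 10), t)) = Mul(Rational(1, 50), t))
Function('y')(v) = Mul(Rational(1, 25), Pow(v, 2)) (Function('y')(v) = Mul(Mul(Rational(1, 50), v), Add(v, v)) = Mul(Mul(Rational(1, 50), v), Mul(2, v)) = Mul(Rational(1, 25), Pow(v, 2)))
Add(Function('y')(-186), Mul(-1, -10116)) = Add(Mul(Rational(1, 25), Pow(-186, 2)), Mul(-1, -10116)) = Add(Mul(Rational(1, 25), 34596), 10116) = Add(Rational(34596, 25), 10116) = Rational(287496, 25)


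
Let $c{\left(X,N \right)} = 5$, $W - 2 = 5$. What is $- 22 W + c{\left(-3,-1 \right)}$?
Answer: $-149$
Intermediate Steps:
$W = 7$ ($W = 2 + 5 = 7$)
$- 22 W + c{\left(-3,-1 \right)} = \left(-22\right) 7 + 5 = -154 + 5 = -149$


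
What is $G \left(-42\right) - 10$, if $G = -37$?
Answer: $1544$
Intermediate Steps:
$G \left(-42\right) - 10 = \left(-37\right) \left(-42\right) - 10 = 1554 - 10 = 1544$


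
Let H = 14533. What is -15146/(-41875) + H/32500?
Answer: 1761303/2177500 ≈ 0.80886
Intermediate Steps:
-15146/(-41875) + H/32500 = -15146/(-41875) + 14533/32500 = -15146*(-1/41875) + 14533*(1/32500) = 15146/41875 + 14533/32500 = 1761303/2177500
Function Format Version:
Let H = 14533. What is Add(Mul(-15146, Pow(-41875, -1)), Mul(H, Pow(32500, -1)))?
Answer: Rational(1761303, 2177500) ≈ 0.80886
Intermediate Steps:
Add(Mul(-15146, Pow(-41875, -1)), Mul(H, Pow(32500, -1))) = Add(Mul(-15146, Pow(-41875, -1)), Mul(14533, Pow(32500, -1))) = Add(Mul(-15146, Rational(-1, 41875)), Mul(14533, Rational(1, 32500))) = Add(Rational(15146, 41875), Rational(14533, 32500)) = Rational(1761303, 2177500)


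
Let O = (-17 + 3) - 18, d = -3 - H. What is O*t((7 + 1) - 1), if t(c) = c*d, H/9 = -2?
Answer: -3360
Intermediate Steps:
H = -18 (H = 9*(-2) = -18)
d = 15 (d = -3 - 1*(-18) = -3 + 18 = 15)
O = -32 (O = -14 - 18 = -32)
t(c) = 15*c (t(c) = c*15 = 15*c)
O*t((7 + 1) - 1) = -480*((7 + 1) - 1) = -480*(8 - 1) = -480*7 = -32*105 = -3360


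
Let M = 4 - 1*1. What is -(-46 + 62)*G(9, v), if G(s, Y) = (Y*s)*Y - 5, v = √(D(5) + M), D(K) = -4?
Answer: 224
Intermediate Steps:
M = 3 (M = 4 - 1 = 3)
v = I (v = √(-4 + 3) = √(-1) = I ≈ 1.0*I)
G(s, Y) = -5 + s*Y² (G(s, Y) = s*Y² - 5 = -5 + s*Y²)
-(-46 + 62)*G(9, v) = -(-46 + 62)*(-5 + 9*I²) = -16*(-5 + 9*(-1)) = -16*(-5 - 9) = -16*(-14) = -1*(-224) = 224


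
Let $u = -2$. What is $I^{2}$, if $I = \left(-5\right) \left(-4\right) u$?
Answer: $1600$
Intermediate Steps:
$I = -40$ ($I = \left(-5\right) \left(-4\right) \left(-2\right) = 20 \left(-2\right) = -40$)
$I^{2} = \left(-40\right)^{2} = 1600$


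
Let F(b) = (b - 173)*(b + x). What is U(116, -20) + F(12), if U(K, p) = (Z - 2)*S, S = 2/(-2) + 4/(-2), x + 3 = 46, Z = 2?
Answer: -8855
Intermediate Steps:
x = 43 (x = -3 + 46 = 43)
S = -3 (S = 2*(-½) + 4*(-½) = -1 - 2 = -3)
F(b) = (-173 + b)*(43 + b) (F(b) = (b - 173)*(b + 43) = (-173 + b)*(43 + b))
U(K, p) = 0 (U(K, p) = (2 - 2)*(-3) = 0*(-3) = 0)
U(116, -20) + F(12) = 0 + (-7439 + 12² - 130*12) = 0 + (-7439 + 144 - 1560) = 0 - 8855 = -8855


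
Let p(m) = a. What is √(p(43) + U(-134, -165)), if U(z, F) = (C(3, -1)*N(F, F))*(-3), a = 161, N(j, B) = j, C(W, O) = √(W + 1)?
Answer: √1151 ≈ 33.926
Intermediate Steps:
C(W, O) = √(1 + W)
U(z, F) = -6*F (U(z, F) = (√(1 + 3)*F)*(-3) = (√4*F)*(-3) = (2*F)*(-3) = -6*F)
p(m) = 161
√(p(43) + U(-134, -165)) = √(161 - 6*(-165)) = √(161 + 990) = √1151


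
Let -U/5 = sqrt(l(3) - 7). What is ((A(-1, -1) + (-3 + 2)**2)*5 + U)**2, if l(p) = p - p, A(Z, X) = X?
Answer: -175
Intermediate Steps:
l(p) = 0
U = -5*I*sqrt(7) (U = -5*sqrt(0 - 7) = -5*I*sqrt(7) ≈ -13.229*I)
((A(-1, -1) + (-3 + 2)**2)*5 + U)**2 = ((-1 + (-3 + 2)**2)*5 - 5*I*sqrt(7))**2 = ((-1 + (-1)**2)*5 - 5*I*sqrt(7))**2 = ((-1 + 1)*5 - 5*I*sqrt(7))**2 = (0*5 - 5*I*sqrt(7))**2 = (0 - 5*I*sqrt(7))**2 = (-5*I*sqrt(7))**2 = -175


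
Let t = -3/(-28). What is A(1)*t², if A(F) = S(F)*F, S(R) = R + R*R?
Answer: 9/392 ≈ 0.022959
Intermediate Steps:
S(R) = R + R²
A(F) = F²*(1 + F) (A(F) = (F*(1 + F))*F = F²*(1 + F))
t = 3/28 (t = -3*(-1/28) = 3/28 ≈ 0.10714)
A(1)*t² = (1²*(1 + 1))*(3/28)² = (1*2)*(9/784) = 2*(9/784) = 9/392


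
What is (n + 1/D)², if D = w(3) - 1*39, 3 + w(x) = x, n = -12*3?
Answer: 1974025/1521 ≈ 1297.8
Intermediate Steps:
n = -36
w(x) = -3 + x
D = -39 (D = (-3 + 3) - 1*39 = 0 - 39 = -39)
(n + 1/D)² = (-36 + 1/(-39))² = (-36 - 1/39)² = (-1405/39)² = 1974025/1521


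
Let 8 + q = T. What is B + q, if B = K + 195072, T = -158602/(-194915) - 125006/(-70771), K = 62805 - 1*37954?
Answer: 3033615554262107/13794329465 ≈ 2.1992e+5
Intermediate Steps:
K = 24851 (K = 62805 - 37954 = 24851)
T = 35589966632/13794329465 (T = -158602*(-1/194915) - 125006*(-1/70771) = 158602/194915 + 125006/70771 = 35589966632/13794329465 ≈ 2.5800)
q = -74764669088/13794329465 (q = -8 + 35589966632/13794329465 = -74764669088/13794329465 ≈ -5.4200)
B = 219923 (B = 24851 + 195072 = 219923)
B + q = 219923 - 74764669088/13794329465 = 3033615554262107/13794329465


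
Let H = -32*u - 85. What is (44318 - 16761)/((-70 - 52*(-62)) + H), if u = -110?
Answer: 27557/6589 ≈ 4.1823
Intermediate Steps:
H = 3435 (H = -32*(-110) - 85 = 3520 - 85 = 3435)
(44318 - 16761)/((-70 - 52*(-62)) + H) = (44318 - 16761)/((-70 - 52*(-62)) + 3435) = 27557/((-70 + 3224) + 3435) = 27557/(3154 + 3435) = 27557/6589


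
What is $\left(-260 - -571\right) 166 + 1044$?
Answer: $52670$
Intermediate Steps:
$\left(-260 - -571\right) 166 + 1044 = \left(-260 + 571\right) 166 + 1044 = 311 \cdot 166 + 1044 = 51626 + 1044 = 52670$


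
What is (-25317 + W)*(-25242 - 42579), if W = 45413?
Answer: -1362930816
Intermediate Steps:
(-25317 + W)*(-25242 - 42579) = (-25317 + 45413)*(-25242 - 42579) = 20096*(-67821) = -1362930816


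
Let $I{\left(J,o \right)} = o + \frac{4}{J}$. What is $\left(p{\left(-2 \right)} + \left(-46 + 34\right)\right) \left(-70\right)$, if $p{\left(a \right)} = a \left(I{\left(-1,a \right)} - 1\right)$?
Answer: $-140$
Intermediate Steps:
$p{\left(a \right)} = a \left(-5 + a\right)$ ($p{\left(a \right)} = a \left(\left(a + \frac{4}{-1}\right) - 1\right) = a \left(\left(a + 4 \left(-1\right)\right) - 1\right) = a \left(\left(a - 4\right) - 1\right) = a \left(\left(-4 + a\right) - 1\right) = a \left(-5 + a\right)$)
$\left(p{\left(-2 \right)} + \left(-46 + 34\right)\right) \left(-70\right) = \left(- 2 \left(-5 - 2\right) + \left(-46 + 34\right)\right) \left(-70\right) = \left(\left(-2\right) \left(-7\right) - 12\right) \left(-70\right) = \left(14 - 12\right) \left(-70\right) = 2 \left(-70\right) = -140$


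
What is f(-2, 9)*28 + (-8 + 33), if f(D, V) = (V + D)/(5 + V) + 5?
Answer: 179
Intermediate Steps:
f(D, V) = 5 + (D + V)/(5 + V) (f(D, V) = (D + V)/(5 + V) + 5 = 5 + (D + V)/(5 + V))
f(-2, 9)*28 + (-8 + 33) = ((25 - 2 + 6*9)/(5 + 9))*28 + (-8 + 33) = ((25 - 2 + 54)/14)*28 + 25 = ((1/14)*77)*28 + 25 = (11/2)*28 + 25 = 154 + 25 = 179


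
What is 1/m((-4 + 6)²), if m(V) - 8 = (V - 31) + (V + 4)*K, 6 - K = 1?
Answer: 1/21 ≈ 0.047619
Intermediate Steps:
K = 5 (K = 6 - 1*1 = 6 - 1 = 5)
m(V) = -3 + 6*V (m(V) = 8 + ((V - 31) + (V + 4)*5) = 8 + ((-31 + V) + (4 + V)*5) = 8 + ((-31 + V) + (20 + 5*V)) = 8 + (-11 + 6*V) = -3 + 6*V)
1/m((-4 + 6)²) = 1/(-3 + 6*(-4 + 6)²) = 1/(-3 + 6*2²) = 1/(-3 + 6*4) = 1/(-3 + 24) = 1/21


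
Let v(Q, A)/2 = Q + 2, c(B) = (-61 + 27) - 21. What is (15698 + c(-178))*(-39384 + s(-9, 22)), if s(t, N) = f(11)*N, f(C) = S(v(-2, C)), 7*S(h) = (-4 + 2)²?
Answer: -4311210800/7 ≈ -6.1589e+8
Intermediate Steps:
c(B) = -55 (c(B) = -34 - 21 = -55)
v(Q, A) = 4 + 2*Q (v(Q, A) = 2*(Q + 2) = 2*(2 + Q) = 4 + 2*Q)
S(h) = 4/7 (S(h) = (-4 + 2)²/7 = (⅐)*(-2)² = (⅐)*4 = 4/7)
f(C) = 4/7
s(t, N) = 4*N/7
(15698 + c(-178))*(-39384 + s(-9, 22)) = (15698 - 55)*(-39384 + (4/7)*22) = 15643*(-39384 + 88/7) = 15643*(-275600/7) = -4311210800/7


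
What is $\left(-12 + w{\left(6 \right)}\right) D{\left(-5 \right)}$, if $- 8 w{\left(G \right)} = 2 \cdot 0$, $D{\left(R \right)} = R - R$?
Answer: $0$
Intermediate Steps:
$D{\left(R \right)} = 0$
$w{\left(G \right)} = 0$ ($w{\left(G \right)} = - \frac{2 \cdot 0}{8} = \left(- \frac{1}{8}\right) 0 = 0$)
$\left(-12 + w{\left(6 \right)}\right) D{\left(-5 \right)} = \left(-12 + 0\right) 0 = \left(-12\right) 0 = 0$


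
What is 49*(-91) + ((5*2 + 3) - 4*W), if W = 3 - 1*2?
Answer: -4450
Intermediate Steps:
W = 1 (W = 3 - 2 = 1)
49*(-91) + ((5*2 + 3) - 4*W) = 49*(-91) + ((5*2 + 3) - 4*1) = -4459 + ((10 + 3) - 4) = -4459 + (13 - 4) = -4459 + 9 = -4450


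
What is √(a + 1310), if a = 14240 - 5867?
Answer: √9683 ≈ 98.402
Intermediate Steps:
a = 8373
√(a + 1310) = √(8373 + 1310) = √9683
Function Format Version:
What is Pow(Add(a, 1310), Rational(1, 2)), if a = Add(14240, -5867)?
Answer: Pow(9683, Rational(1, 2)) ≈ 98.402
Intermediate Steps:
a = 8373
Pow(Add(a, 1310), Rational(1, 2)) = Pow(Add(8373, 1310), Rational(1, 2)) = Pow(9683, Rational(1, 2))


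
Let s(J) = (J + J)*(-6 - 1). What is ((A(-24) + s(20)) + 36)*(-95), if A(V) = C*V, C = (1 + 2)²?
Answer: 43700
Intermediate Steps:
s(J) = -14*J (s(J) = (2*J)*(-7) = -14*J)
C = 9 (C = 3² = 9)
A(V) = 9*V
((A(-24) + s(20)) + 36)*(-95) = ((9*(-24) - 14*20) + 36)*(-95) = ((-216 - 280) + 36)*(-95) = (-496 + 36)*(-95) = -460*(-95) = 43700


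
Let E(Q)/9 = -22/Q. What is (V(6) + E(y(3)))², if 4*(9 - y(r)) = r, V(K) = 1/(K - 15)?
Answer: 47089/81 ≈ 581.35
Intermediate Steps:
V(K) = 1/(-15 + K)
y(r) = 9 - r/4
E(Q) = -198/Q (E(Q) = 9*(-22/Q) = -198/Q)
(V(6) + E(y(3)))² = (1/(-15 + 6) - 198/(9 - ¼*3))² = (1/(-9) - 198/(9 - ¾))² = (-⅑ - 198/33/4)² = (-⅑ - 198*4/33)² = (-⅑ - 24)² = (-217/9)² = 47089/81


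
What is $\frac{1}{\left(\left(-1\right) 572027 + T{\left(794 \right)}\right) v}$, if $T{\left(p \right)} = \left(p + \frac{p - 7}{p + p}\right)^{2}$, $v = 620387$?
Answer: $\frac{2521744}{92609992359433691} \approx 2.723 \cdot 10^{-11}$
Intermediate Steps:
$T{\left(p \right)} = \left(p + \frac{-7 + p}{2 p}\right)^{2}$
$\frac{1}{\left(\left(-1\right) 572027 + T{\left(794 \right)}\right) v} = \frac{1}{\left(\left(-1\right) 572027 + \frac{\left(-7 + 794 + 2 \cdot 794^{2}\right)^{2}}{4 \cdot 630436}\right) 620387} = \frac{1}{-572027 + \frac{1}{4} \cdot \frac{1}{630436} \left(-7 + 794 + 2 \cdot 630436\right)^{2}} \cdot \frac{1}{620387} = \frac{1}{-572027 + \frac{1}{4} \cdot \frac{1}{630436} \left(-7 + 794 + 1260872\right)^{2}} \cdot \frac{1}{620387} = \frac{1}{-572027 + \frac{1}{4} \cdot \frac{1}{630436} \cdot 1261659^{2}} \cdot \frac{1}{620387} = \frac{1}{-572027 + \frac{1}{4} \cdot \frac{1}{630436} \cdot 1591783432281} \cdot \frac{1}{620387} = \frac{1}{-572027 + \frac{1591783432281}{2521744}} \cdot \frac{1}{620387} = \frac{1}{\frac{149277777193}{2521744}} \cdot \frac{1}{620387} = \frac{2521744}{149277777193} \cdot \frac{1}{620387} = \frac{2521744}{92609992359433691}$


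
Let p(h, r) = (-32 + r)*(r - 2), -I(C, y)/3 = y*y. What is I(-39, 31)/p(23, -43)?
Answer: -961/1125 ≈ -0.85422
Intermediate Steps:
I(C, y) = -3*y**2 (I(C, y) = -3*y*y = -3*y**2)
p(h, r) = (-32 + r)*(-2 + r)
I(-39, 31)/p(23, -43) = (-3*31**2)/(64 + (-43)**2 - 34*(-43)) = (-3*961)/(64 + 1849 + 1462) = -2883/3375 = -2883*1/3375 = -961/1125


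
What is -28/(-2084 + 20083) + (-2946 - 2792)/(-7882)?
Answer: 51528783/70934059 ≈ 0.72643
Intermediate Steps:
-28/(-2084 + 20083) + (-2946 - 2792)/(-7882) = -28/17999 - 5738*(-1/7882) = -28*1/17999 + 2869/3941 = -28/17999 + 2869/3941 = 51528783/70934059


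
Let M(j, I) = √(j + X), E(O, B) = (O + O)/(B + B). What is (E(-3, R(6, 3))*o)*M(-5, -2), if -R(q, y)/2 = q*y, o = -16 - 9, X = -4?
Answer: -25*I/4 ≈ -6.25*I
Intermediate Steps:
o = -25
R(q, y) = -2*q*y
E(O, B) = O/B (E(O, B) = (2*O)/((2*B)) = (2*O)*(1/(2*B)) = O/B)
M(j, I) = √(-4 + j) (M(j, I) = √(j - 4) = √(-4 + j))
(E(-3, R(6, 3))*o)*M(-5, -2) = (-3/((-2*6*3))*(-25))*√(-4 - 5) = (-3/(-36)*(-25))*√(-9) = (-3*(-1/36)*(-25))*(3*I) = ((1/12)*(-25))*(3*I) = -25*I/4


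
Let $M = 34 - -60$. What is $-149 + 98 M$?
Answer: $9063$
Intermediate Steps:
$M = 94$ ($M = 34 + 60 = 94$)
$-149 + 98 M = -149 + 98 \cdot 94 = -149 + 9212 = 9063$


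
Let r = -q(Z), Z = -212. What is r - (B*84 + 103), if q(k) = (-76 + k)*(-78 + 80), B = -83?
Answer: 7445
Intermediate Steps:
q(k) = -152 + 2*k (q(k) = (-76 + k)*2 = -152 + 2*k)
r = 576 (r = -(-152 + 2*(-212)) = -(-152 - 424) = -1*(-576) = 576)
r - (B*84 + 103) = 576 - (-83*84 + 103) = 576 - (-6972 + 103) = 576 - 1*(-6869) = 576 + 6869 = 7445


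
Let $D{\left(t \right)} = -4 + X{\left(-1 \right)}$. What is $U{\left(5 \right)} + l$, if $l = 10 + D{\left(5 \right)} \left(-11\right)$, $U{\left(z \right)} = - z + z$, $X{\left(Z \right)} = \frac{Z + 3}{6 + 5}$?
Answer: $52$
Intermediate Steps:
$X{\left(Z \right)} = \frac{3}{11} + \frac{Z}{11}$ ($X{\left(Z \right)} = \frac{3 + Z}{11} = \left(3 + Z\right) \frac{1}{11} = \frac{3}{11} + \frac{Z}{11}$)
$U{\left(z \right)} = 0$
$D{\left(t \right)} = - \frac{42}{11}$ ($D{\left(t \right)} = -4 + \left(\frac{3}{11} + \frac{1}{11} \left(-1\right)\right) = -4 + \left(\frac{3}{11} - \frac{1}{11}\right) = -4 + \frac{2}{11} = - \frac{42}{11}$)
$l = 52$ ($l = 10 - -42 = 10 + 42 = 52$)
$U{\left(5 \right)} + l = 0 + 52 = 52$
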